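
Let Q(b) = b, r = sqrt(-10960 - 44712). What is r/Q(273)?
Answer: 2*I*sqrt(13918)/273 ≈ 0.86428*I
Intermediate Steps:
r = 2*I*sqrt(13918) (r = sqrt(-55672) = 2*I*sqrt(13918) ≈ 235.95*I)
r/Q(273) = (2*I*sqrt(13918))/273 = (2*I*sqrt(13918))*(1/273) = 2*I*sqrt(13918)/273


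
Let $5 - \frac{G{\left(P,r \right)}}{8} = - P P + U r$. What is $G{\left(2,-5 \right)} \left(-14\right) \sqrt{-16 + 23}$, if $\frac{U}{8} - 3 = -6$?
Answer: $12432 \sqrt{7} \approx 32892.0$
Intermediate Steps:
$U = -24$ ($U = 24 + 8 \left(-6\right) = 24 - 48 = -24$)
$G{\left(P,r \right)} = 40 + 8 P^{2} + 192 r$ ($G{\left(P,r \right)} = 40 - 8 \left(- P P - 24 r\right) = 40 - 8 \left(- P^{2} - 24 r\right) = 40 + \left(8 P^{2} + 192 r\right) = 40 + 8 P^{2} + 192 r$)
$G{\left(2,-5 \right)} \left(-14\right) \sqrt{-16 + 23} = \left(40 + 8 \cdot 2^{2} + 192 \left(-5\right)\right) \left(-14\right) \sqrt{-16 + 23} = \left(40 + 8 \cdot 4 - 960\right) \left(-14\right) \sqrt{7} = \left(40 + 32 - 960\right) \left(-14\right) \sqrt{7} = \left(-888\right) \left(-14\right) \sqrt{7} = 12432 \sqrt{7}$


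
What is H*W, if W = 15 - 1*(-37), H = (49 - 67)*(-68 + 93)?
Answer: -23400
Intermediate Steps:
H = -450 (H = -18*25 = -450)
W = 52 (W = 15 + 37 = 52)
H*W = -450*52 = -23400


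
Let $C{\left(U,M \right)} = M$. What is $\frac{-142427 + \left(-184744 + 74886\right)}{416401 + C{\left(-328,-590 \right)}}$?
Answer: $- \frac{22935}{37801} \approx -0.60673$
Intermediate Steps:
$\frac{-142427 + \left(-184744 + 74886\right)}{416401 + C{\left(-328,-590 \right)}} = \frac{-142427 + \left(-184744 + 74886\right)}{416401 - 590} = \frac{-142427 - 109858}{415811} = \left(-252285\right) \frac{1}{415811} = - \frac{22935}{37801}$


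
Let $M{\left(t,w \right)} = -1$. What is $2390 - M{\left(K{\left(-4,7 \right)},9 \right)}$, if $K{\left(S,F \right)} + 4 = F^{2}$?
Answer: $2391$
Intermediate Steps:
$K{\left(S,F \right)} = -4 + F^{2}$
$2390 - M{\left(K{\left(-4,7 \right)},9 \right)} = 2390 - -1 = 2390 + 1 = 2391$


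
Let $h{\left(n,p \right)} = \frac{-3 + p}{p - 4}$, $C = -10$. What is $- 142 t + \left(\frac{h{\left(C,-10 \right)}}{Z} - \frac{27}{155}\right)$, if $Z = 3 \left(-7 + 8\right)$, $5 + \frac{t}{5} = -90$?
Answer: $\frac{439100381}{6510} \approx 67450.0$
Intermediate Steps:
$t = -475$ ($t = -25 + 5 \left(-90\right) = -25 - 450 = -475$)
$h{\left(n,p \right)} = \frac{-3 + p}{-4 + p}$
$Z = 3$ ($Z = 3 \cdot 1 = 3$)
$- 142 t + \left(\frac{h{\left(C,-10 \right)}}{Z} - \frac{27}{155}\right) = \left(-142\right) \left(-475\right) - \left(\frac{27}{155} - \frac{\frac{1}{-4 - 10} \left(-3 - 10\right)}{3}\right) = 67450 - \left(\frac{27}{155} - \frac{1}{-14} \left(-13\right) \frac{1}{3}\right) = 67450 - \left(\frac{27}{155} - \left(- \frac{1}{14}\right) \left(-13\right) \frac{1}{3}\right) = 67450 + \left(\frac{13}{14} \cdot \frac{1}{3} - \frac{27}{155}\right) = 67450 + \left(\frac{13}{42} - \frac{27}{155}\right) = 67450 + \frac{881}{6510} = \frac{439100381}{6510}$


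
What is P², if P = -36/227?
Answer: 1296/51529 ≈ 0.025151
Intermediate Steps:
P = -36/227 (P = -36*1/227 = -36/227 ≈ -0.15859)
P² = (-36/227)² = 1296/51529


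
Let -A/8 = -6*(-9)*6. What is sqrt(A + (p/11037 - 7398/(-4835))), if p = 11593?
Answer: I*sqrt(7373903695121320305)/53363895 ≈ 50.886*I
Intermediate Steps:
A = -2592 (A = -8*(-6*(-9))*6 = -432*6 = -8*324 = -2592)
sqrt(A + (p/11037 - 7398/(-4835))) = sqrt(-2592 + (11593/11037 - 7398/(-4835))) = sqrt(-2592 + (11593*(1/11037) - 7398*(-1/4835))) = sqrt(-2592 + (11593/11037 + 7398/4835)) = sqrt(-2592 + 137703881/53363895) = sqrt(-138181511959/53363895) = I*sqrt(7373903695121320305)/53363895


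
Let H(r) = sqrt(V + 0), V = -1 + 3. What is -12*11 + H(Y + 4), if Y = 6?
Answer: -132 + sqrt(2) ≈ -130.59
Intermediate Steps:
V = 2
H(r) = sqrt(2) (H(r) = sqrt(2 + 0) = sqrt(2))
-12*11 + H(Y + 4) = -12*11 + sqrt(2) = -132 + sqrt(2)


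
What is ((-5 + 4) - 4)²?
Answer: 25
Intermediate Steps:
((-5 + 4) - 4)² = (-1 - 4)² = (-5)² = 25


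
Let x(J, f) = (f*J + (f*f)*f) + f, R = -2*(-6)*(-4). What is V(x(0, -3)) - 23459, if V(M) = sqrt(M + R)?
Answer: -23459 + I*sqrt(78) ≈ -23459.0 + 8.8318*I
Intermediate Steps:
R = -48 (R = 12*(-4) = -48)
x(J, f) = f + f**3 + J*f (x(J, f) = (J*f + f**2*f) + f = (J*f + f**3) + f = (f**3 + J*f) + f = f + f**3 + J*f)
V(M) = sqrt(-48 + M) (V(M) = sqrt(M - 48) = sqrt(-48 + M))
V(x(0, -3)) - 23459 = sqrt(-48 - 3*(1 + 0 + (-3)**2)) - 23459 = sqrt(-48 - 3*(1 + 0 + 9)) - 23459 = sqrt(-48 - 3*10) - 23459 = sqrt(-48 - 30) - 23459 = sqrt(-78) - 23459 = I*sqrt(78) - 23459 = -23459 + I*sqrt(78)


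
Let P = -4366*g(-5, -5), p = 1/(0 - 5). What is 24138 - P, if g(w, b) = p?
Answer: 116324/5 ≈ 23265.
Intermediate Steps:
p = -1/5 (p = 1/(-5) = -1/5 ≈ -0.20000)
g(w, b) = -1/5
P = 4366/5 (P = -4366*(-1/5) = 4366/5 ≈ 873.20)
24138 - P = 24138 - 1*4366/5 = 24138 - 4366/5 = 116324/5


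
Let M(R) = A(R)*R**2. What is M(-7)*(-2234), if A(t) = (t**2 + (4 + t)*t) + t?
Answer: -6896358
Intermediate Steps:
A(t) = t + t**2 + t*(4 + t) (A(t) = (t**2 + t*(4 + t)) + t = t + t**2 + t*(4 + t))
M(R) = R**3*(5 + 2*R) (M(R) = (R*(5 + 2*R))*R**2 = R**3*(5 + 2*R))
M(-7)*(-2234) = ((-7)**3*(5 + 2*(-7)))*(-2234) = -343*(5 - 14)*(-2234) = -343*(-9)*(-2234) = 3087*(-2234) = -6896358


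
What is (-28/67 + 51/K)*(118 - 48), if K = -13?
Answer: -264670/871 ≈ -303.87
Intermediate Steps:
(-28/67 + 51/K)*(118 - 48) = (-28/67 + 51/(-13))*(118 - 48) = (-28*1/67 + 51*(-1/13))*70 = (-28/67 - 51/13)*70 = -3781/871*70 = -264670/871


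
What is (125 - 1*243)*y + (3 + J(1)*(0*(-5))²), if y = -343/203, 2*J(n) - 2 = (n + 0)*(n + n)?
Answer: 5869/29 ≈ 202.38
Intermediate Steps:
J(n) = 1 + n² (J(n) = 1 + ((n + 0)*(n + n))/2 = 1 + (n*(2*n))/2 = 1 + (2*n²)/2 = 1 + n²)
y = -49/29 (y = -343*1/203 = -49/29 ≈ -1.6897)
(125 - 1*243)*y + (3 + J(1)*(0*(-5))²) = (125 - 1*243)*(-49/29) + (3 + (1 + 1²)*(0*(-5))²) = (125 - 243)*(-49/29) + (3 + (1 + 1)*0²) = -118*(-49/29) + (3 + 2*0) = 5782/29 + (3 + 0) = 5782/29 + 3 = 5869/29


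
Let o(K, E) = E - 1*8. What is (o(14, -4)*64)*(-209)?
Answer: 160512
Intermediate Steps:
o(K, E) = -8 + E (o(K, E) = E - 8 = -8 + E)
(o(14, -4)*64)*(-209) = ((-8 - 4)*64)*(-209) = -12*64*(-209) = -768*(-209) = 160512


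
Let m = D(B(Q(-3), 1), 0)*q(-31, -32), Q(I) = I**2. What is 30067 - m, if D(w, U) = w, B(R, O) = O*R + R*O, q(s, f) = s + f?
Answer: 31201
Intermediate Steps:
q(s, f) = f + s
B(R, O) = 2*O*R (B(R, O) = O*R + O*R = 2*O*R)
m = -1134 (m = (2*1*(-3)**2)*(-32 - 31) = (2*1*9)*(-63) = 18*(-63) = -1134)
30067 - m = 30067 - 1*(-1134) = 30067 + 1134 = 31201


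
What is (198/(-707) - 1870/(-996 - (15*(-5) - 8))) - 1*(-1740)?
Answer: 102208696/58681 ≈ 1741.8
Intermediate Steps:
(198/(-707) - 1870/(-996 - (15*(-5) - 8))) - 1*(-1740) = (198*(-1/707) - 1870/(-996 - (-75 - 8))) + 1740 = (-198/707 - 1870/(-996 - 1*(-83))) + 1740 = (-198/707 - 1870/(-996 + 83)) + 1740 = (-198/707 - 1870/(-913)) + 1740 = (-198/707 - 1870*(-1/913)) + 1740 = (-198/707 + 170/83) + 1740 = 103756/58681 + 1740 = 102208696/58681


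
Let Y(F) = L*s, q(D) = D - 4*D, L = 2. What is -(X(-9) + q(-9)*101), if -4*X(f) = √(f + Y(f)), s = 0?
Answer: -2727 + 3*I/4 ≈ -2727.0 + 0.75*I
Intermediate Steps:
q(D) = -3*D
Y(F) = 0 (Y(F) = 2*0 = 0)
X(f) = -√f/4 (X(f) = -√(f + 0)/4 = -√f/4)
-(X(-9) + q(-9)*101) = -(-3*I/4 - 3*(-9)*101) = -(-3*I/4 + 27*101) = -(-3*I/4 + 2727) = -(2727 - 3*I/4) = -2727 + 3*I/4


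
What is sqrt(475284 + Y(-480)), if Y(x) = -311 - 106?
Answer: 3*sqrt(52763) ≈ 689.11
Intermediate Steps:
Y(x) = -417
sqrt(475284 + Y(-480)) = sqrt(475284 - 417) = sqrt(474867) = 3*sqrt(52763)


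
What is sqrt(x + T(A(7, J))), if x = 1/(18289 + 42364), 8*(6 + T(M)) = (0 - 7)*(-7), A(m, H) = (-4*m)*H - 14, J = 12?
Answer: sqrt(7358543266)/242612 ≈ 0.35358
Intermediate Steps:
A(m, H) = -14 - 4*H*m (A(m, H) = -4*H*m - 14 = -14 - 4*H*m)
T(M) = 1/8 (T(M) = -6 + ((0 - 7)*(-7))/8 = -6 + (-7*(-7))/8 = -6 + (1/8)*49 = -6 + 49/8 = 1/8)
x = 1/60653 ≈ 1.6487e-5
sqrt(x + T(A(7, J))) = sqrt(1/60653 + 1/8) = sqrt(60661/485224) = sqrt(7358543266)/242612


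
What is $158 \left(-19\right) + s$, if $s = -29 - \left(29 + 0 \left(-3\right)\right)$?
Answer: $-3060$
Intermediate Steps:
$s = -58$ ($s = -29 - \left(29 + 0\right) = -29 - 29 = -58$)
$158 \left(-19\right) + s = 158 \left(-19\right) - 58 = -3002 - 58 = -3060$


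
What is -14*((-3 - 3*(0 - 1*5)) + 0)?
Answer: -168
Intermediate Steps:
-14*((-3 - 3*(0 - 1*5)) + 0) = -14*((-3 - 3*(0 - 5)) + 0) = -14*((-3 - 3*(-5)) + 0) = -14*((-3 + 15) + 0) = -14*(12 + 0) = -14*12 = -168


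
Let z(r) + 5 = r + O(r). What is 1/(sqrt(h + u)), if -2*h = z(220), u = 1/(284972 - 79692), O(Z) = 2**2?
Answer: -4*I*sqrt(288394779970)/22478159 ≈ -0.095564*I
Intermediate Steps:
O(Z) = 4
u = 1/205280 ≈ 4.8714e-6
z(r) = -1 + r (z(r) = -5 + (r + 4) = -5 + (4 + r) = -1 + r)
h = -219/2 (h = -(-1 + 220)/2 = -1/2*219 = -219/2 ≈ -109.50)
1/(sqrt(h + u)) = 1/(sqrt(-219/2 + 1/205280)) = 1/(sqrt(-22478159/205280)) = 1/(I*sqrt(288394779970)/51320) = -4*I*sqrt(288394779970)/22478159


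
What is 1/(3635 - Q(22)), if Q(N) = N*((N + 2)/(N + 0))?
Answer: 1/3611 ≈ 0.00027693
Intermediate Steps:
Q(N) = 2 + N (Q(N) = N*((2 + N)/N) = 2 + N)
1/(3635 - Q(22)) = 1/(3635 - (2 + 22)) = 1/(3635 - 1*24) = 1/(3635 - 24) = 1/3611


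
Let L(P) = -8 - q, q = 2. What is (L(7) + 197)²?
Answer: 34969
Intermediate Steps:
L(P) = -10 (L(P) = -8 - 1*2 = -8 - 2 = -10)
(L(7) + 197)² = (-10 + 197)² = 187² = 34969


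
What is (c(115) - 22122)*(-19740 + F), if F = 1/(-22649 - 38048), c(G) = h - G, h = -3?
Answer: 26647051289440/60697 ≈ 4.3902e+8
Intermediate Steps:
c(G) = -3 - G
F = -1/60697 (F = 1/(-60697) = -1/60697 ≈ -1.6475e-5)
(c(115) - 22122)*(-19740 + F) = ((-3 - 1*115) - 22122)*(-19740 - 1/60697) = ((-3 - 115) - 22122)*(-1198158781/60697) = (-118 - 22122)*(-1198158781/60697) = -22240*(-1198158781/60697) = 26647051289440/60697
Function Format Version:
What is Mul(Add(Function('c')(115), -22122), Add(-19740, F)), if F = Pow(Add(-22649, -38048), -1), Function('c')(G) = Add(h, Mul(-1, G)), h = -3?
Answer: Rational(26647051289440, 60697) ≈ 4.3902e+8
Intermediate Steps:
Function('c')(G) = Add(-3, Mul(-1, G))
F = Rational(-1, 60697) (F = Pow(-60697, -1) = Rational(-1, 60697) ≈ -1.6475e-5)
Mul(Add(Function('c')(115), -22122), Add(-19740, F)) = Mul(Add(Add(-3, Mul(-1, 115)), -22122), Add(-19740, Rational(-1, 60697))) = Mul(Add(Add(-3, -115), -22122), Rational(-1198158781, 60697)) = Mul(Add(-118, -22122), Rational(-1198158781, 60697)) = Mul(-22240, Rational(-1198158781, 60697)) = Rational(26647051289440, 60697)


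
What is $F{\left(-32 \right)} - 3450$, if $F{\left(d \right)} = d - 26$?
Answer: $-3508$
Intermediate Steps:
$F{\left(d \right)} = -26 + d$
$F{\left(-32 \right)} - 3450 = \left(-26 - 32\right) - 3450 = -58 - 3450 = -3508$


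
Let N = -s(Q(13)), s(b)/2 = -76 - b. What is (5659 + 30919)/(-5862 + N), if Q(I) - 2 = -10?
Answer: -18289/2863 ≈ -6.3881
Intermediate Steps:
Q(I) = -8 (Q(I) = 2 - 10 = -8)
s(b) = -152 - 2*b (s(b) = 2*(-76 - b) = -152 - 2*b)
N = 136 (N = -(-152 - 2*(-8)) = -(-152 + 16) = -1*(-136) = 136)
(5659 + 30919)/(-5862 + N) = (5659 + 30919)/(-5862 + 136) = 36578/(-5726) = 36578*(-1/5726) = -18289/2863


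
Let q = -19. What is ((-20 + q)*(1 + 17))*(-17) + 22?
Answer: 11956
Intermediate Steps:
((-20 + q)*(1 + 17))*(-17) + 22 = ((-20 - 19)*(1 + 17))*(-17) + 22 = -39*18*(-17) + 22 = -702*(-17) + 22 = 11934 + 22 = 11956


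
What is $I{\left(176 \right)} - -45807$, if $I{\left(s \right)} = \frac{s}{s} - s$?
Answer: $45632$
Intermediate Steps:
$I{\left(s \right)} = 1 - s$
$I{\left(176 \right)} - -45807 = \left(1 - 176\right) - -45807 = \left(1 - 176\right) + 45807 = -175 + 45807 = 45632$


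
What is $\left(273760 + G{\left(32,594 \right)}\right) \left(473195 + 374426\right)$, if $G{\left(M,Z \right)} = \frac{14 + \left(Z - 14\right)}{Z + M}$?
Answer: $\frac{72630250655917}{313} \approx 2.3205 \cdot 10^{11}$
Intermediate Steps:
$G{\left(M,Z \right)} = \frac{Z}{M + Z}$ ($G{\left(M,Z \right)} = \frac{14 + \left(-14 + Z\right)}{M + Z} = \frac{Z}{M + Z}$)
$\left(273760 + G{\left(32,594 \right)}\right) \left(473195 + 374426\right) = \left(273760 + \frac{594}{32 + 594}\right) \left(473195 + 374426\right) = \left(273760 + \frac{594}{626}\right) 847621 = \left(273760 + 594 \cdot \frac{1}{626}\right) 847621 = \left(273760 + \frac{297}{313}\right) 847621 = \frac{85687177}{313} \cdot 847621 = \frac{72630250655917}{313}$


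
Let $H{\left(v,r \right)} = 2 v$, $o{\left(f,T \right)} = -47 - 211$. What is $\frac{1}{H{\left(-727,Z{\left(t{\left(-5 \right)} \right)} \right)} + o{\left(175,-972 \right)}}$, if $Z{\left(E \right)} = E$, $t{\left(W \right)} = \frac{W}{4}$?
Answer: $- \frac{1}{1712} \approx -0.00058411$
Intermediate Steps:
$t{\left(W \right)} = \frac{W}{4}$ ($t{\left(W \right)} = W \frac{1}{4} = \frac{W}{4}$)
$o{\left(f,T \right)} = -258$
$\frac{1}{H{\left(-727,Z{\left(t{\left(-5 \right)} \right)} \right)} + o{\left(175,-972 \right)}} = \frac{1}{2 \left(-727\right) - 258} = \frac{1}{-1454 - 258} = \frac{1}{-1712} = - \frac{1}{1712}$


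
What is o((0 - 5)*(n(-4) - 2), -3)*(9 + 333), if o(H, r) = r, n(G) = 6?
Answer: -1026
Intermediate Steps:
o((0 - 5)*(n(-4) - 2), -3)*(9 + 333) = -3*(9 + 333) = -3*342 = -1026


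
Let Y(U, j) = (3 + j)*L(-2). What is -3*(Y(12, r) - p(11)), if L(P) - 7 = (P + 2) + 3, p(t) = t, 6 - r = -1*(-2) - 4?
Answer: -297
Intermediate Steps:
r = 8 (r = 6 - (-1*(-2) - 4) = 6 - (2 - 4) = 6 - 1*(-2) = 6 + 2 = 8)
L(P) = 12 + P (L(P) = 7 + ((P + 2) + 3) = 7 + ((2 + P) + 3) = 7 + (5 + P) = 12 + P)
Y(U, j) = 30 + 10*j (Y(U, j) = (3 + j)*(12 - 2) = (3 + j)*10 = 30 + 10*j)
-3*(Y(12, r) - p(11)) = -3*((30 + 10*8) - 1*11) = -3*((30 + 80) - 11) = -3*(110 - 11) = -3*99 = -297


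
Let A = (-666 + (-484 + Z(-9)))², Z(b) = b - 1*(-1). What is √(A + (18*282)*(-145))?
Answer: 12*√4201 ≈ 777.78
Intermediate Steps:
Z(b) = 1 + b (Z(b) = b + 1 = 1 + b)
A = 1340964 (A = (-666 + (-484 + (1 - 9)))² = (-666 + (-484 - 8))² = (-666 - 492)² = (-1158)² = 1340964)
√(A + (18*282)*(-145)) = √(1340964 + (18*282)*(-145)) = √(1340964 + 5076*(-145)) = √(1340964 - 736020) = √604944 = 12*√4201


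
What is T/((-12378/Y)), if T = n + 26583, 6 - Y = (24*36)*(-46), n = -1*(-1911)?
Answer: -188772750/2063 ≈ -91504.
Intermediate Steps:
n = 1911
Y = 39750 (Y = 6 - 24*36*(-46) = 6 - 864*(-46) = 6 - 1*(-39744) = 6 + 39744 = 39750)
T = 28494 (T = 1911 + 26583 = 28494)
T/((-12378/Y)) = 28494/((-12378/39750)) = 28494/((-12378*1/39750)) = 28494/(-2063/6625) = 28494*(-6625/2063) = -188772750/2063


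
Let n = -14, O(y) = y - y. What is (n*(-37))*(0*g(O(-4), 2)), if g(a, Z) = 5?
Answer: 0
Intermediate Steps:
O(y) = 0
(n*(-37))*(0*g(O(-4), 2)) = (-14*(-37))*(0*5) = 518*0 = 0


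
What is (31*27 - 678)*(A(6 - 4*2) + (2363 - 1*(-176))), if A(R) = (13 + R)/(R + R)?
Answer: 1613055/4 ≈ 4.0326e+5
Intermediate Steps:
A(R) = (13 + R)/(2*R) (A(R) = (13 + R)/((2*R)) = (13 + R)*(1/(2*R)) = (13 + R)/(2*R))
(31*27 - 678)*(A(6 - 4*2) + (2363 - 1*(-176))) = (31*27 - 678)*((13 + (6 - 4*2))/(2*(6 - 4*2)) + (2363 - 1*(-176))) = (837 - 678)*((13 + (6 - 8))/(2*(6 - 8)) + (2363 + 176)) = 159*((½)*(13 - 2)/(-2) + 2539) = 159*((½)*(-½)*11 + 2539) = 159*(-11/4 + 2539) = 159*(10145/4) = 1613055/4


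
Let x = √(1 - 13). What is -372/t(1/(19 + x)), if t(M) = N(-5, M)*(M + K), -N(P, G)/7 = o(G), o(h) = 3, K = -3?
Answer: 62*(-2*√3 + 19*I)/(7*(-28*I + 3*√3)) ≈ -6.0067 + 0.018916*I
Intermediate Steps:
x = 2*I*√3 (x = √(-12) = 2*I*√3 ≈ 3.4641*I)
N(P, G) = -21 (N(P, G) = -7*3 = -21)
t(M) = 63 - 21*M (t(M) = -21*(M - 3) = -21*(-3 + M) = 63 - 21*M)
-372/t(1/(19 + x)) = -372/(63 - 21/(19 + 2*I*√3))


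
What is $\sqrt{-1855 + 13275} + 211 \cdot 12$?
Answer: $2532 + 2 \sqrt{2855} \approx 2638.9$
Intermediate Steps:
$\sqrt{-1855 + 13275} + 211 \cdot 12 = \sqrt{11420} + 2532 = 2 \sqrt{2855} + 2532 = 2532 + 2 \sqrt{2855}$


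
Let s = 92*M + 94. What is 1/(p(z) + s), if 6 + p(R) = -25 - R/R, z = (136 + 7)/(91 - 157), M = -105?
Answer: -1/9598 ≈ -0.00010419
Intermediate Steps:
z = -13/6 (z = 143/(-66) = 143*(-1/66) = -13/6 ≈ -2.1667)
p(R) = -32 (p(R) = -6 + (-25 - R/R) = -6 + (-25 - 1*1) = -6 + (-25 - 1) = -6 - 26 = -32)
s = -9566 (s = 92*(-105) + 94 = -9660 + 94 = -9566)
1/(p(z) + s) = 1/(-32 - 9566) = 1/(-9598) = -1/9598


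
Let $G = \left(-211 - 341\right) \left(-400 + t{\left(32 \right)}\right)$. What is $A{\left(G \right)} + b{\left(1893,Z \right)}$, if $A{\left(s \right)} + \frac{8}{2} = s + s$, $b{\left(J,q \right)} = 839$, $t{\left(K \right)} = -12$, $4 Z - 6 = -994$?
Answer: $455683$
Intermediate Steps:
$Z = -247$ ($Z = \frac{3}{2} + \frac{1}{4} \left(-994\right) = \frac{3}{2} - \frac{497}{2} = -247$)
$G = 227424$ ($G = \left(-211 - 341\right) \left(-400 - 12\right) = \left(-552\right) \left(-412\right) = 227424$)
$A{\left(s \right)} = -4 + 2 s$ ($A{\left(s \right)} = -4 + \left(s + s\right) = -4 + 2 s$)
$A{\left(G \right)} + b{\left(1893,Z \right)} = \left(-4 + 2 \cdot 227424\right) + 839 = \left(-4 + 454848\right) + 839 = 454844 + 839 = 455683$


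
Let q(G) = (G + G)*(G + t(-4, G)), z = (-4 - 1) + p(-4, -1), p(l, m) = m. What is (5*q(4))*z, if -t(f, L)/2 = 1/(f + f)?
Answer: -1020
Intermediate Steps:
z = -6 (z = (-4 - 1) - 1 = -5 - 1 = -6)
t(f, L) = -1/f (t(f, L) = -2/(f + f) = -2*1/(2*f) = -1/f)
q(G) = 2*G*(¼ + G) (q(G) = (G + G)*(G - 1/(-4)) = (2*G)*(G - 1*(-¼)) = (2*G)*(G + ¼) = (2*G)*(¼ + G) = 2*G*(¼ + G))
(5*q(4))*z = (5*((½)*4*(1 + 4*4)))*(-6) = (5*((½)*4*(1 + 16)))*(-6) = (5*((½)*4*17))*(-6) = (5*34)*(-6) = 170*(-6) = -1020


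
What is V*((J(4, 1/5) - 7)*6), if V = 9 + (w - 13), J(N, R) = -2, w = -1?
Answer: 270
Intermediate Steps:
V = -5 (V = 9 + (-1 - 13) = 9 - 14 = -5)
V*((J(4, 1/5) - 7)*6) = -5*(-2 - 7)*6 = -(-45)*6 = -5*(-54) = 270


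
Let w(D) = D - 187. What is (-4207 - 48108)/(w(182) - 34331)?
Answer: 52315/34336 ≈ 1.5236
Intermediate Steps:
w(D) = -187 + D
(-4207 - 48108)/(w(182) - 34331) = (-4207 - 48108)/((-187 + 182) - 34331) = -52315/(-5 - 34331) = -52315/(-34336) = -52315*(-1/34336) = 52315/34336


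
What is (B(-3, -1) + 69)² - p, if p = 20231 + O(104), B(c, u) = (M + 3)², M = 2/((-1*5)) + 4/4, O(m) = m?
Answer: -8510974/625 ≈ -13618.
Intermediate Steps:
M = ⅗ (M = 2/(-5) + 4*(¼) = 2*(-⅕) + 1 = -⅖ + 1 = ⅗ ≈ 0.60000)
B(c, u) = 324/25 (B(c, u) = (⅗ + 3)² = (18/5)² = 324/25)
p = 20335 (p = 20231 + 104 = 20335)
(B(-3, -1) + 69)² - p = (324/25 + 69)² - 1*20335 = (2049/25)² - 20335 = 4198401/625 - 20335 = -8510974/625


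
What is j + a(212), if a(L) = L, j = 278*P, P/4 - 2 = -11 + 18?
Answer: 10220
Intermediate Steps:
P = 36 (P = 8 + 4*(-11 + 18) = 8 + 4*7 = 8 + 28 = 36)
j = 10008 (j = 278*36 = 10008)
j + a(212) = 10008 + 212 = 10220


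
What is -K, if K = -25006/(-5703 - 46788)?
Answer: -25006/52491 ≈ -0.47639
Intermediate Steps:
K = 25006/52491 (K = -25006/(-52491) = -25006*(-1/52491) = 25006/52491 ≈ 0.47639)
-K = -1*25006/52491 = -25006/52491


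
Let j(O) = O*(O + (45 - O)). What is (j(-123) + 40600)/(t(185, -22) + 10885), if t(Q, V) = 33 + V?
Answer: 35065/10896 ≈ 3.2182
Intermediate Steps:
j(O) = 45*O (j(O) = O*45 = 45*O)
(j(-123) + 40600)/(t(185, -22) + 10885) = (45*(-123) + 40600)/((33 - 22) + 10885) = (-5535 + 40600)/(11 + 10885) = 35065/10896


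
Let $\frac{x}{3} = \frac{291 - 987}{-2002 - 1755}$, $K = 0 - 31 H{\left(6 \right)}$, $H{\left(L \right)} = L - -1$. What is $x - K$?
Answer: $\frac{817357}{3757} \approx 217.56$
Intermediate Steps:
$H{\left(L \right)} = 1 + L$ ($H{\left(L \right)} = L + 1 = 1 + L$)
$K = -217$ ($K = 0 - 31 \left(1 + 6\right) = 0 - 217 = -217$)
$x = \frac{2088}{3757}$ ($x = 3 \frac{291 - 987}{-2002 - 1755} = 3 \left(- \frac{696}{-3757}\right) = 3 \left(\left(-696\right) \left(- \frac{1}{3757}\right)\right) = 3 \cdot \frac{696}{3757} = \frac{2088}{3757} \approx 0.55576$)
$x - K = \frac{2088}{3757} - -217 = \frac{2088}{3757} + 217 = \frac{817357}{3757}$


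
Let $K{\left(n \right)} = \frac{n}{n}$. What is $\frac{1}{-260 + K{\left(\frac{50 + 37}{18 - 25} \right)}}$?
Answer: $- \frac{1}{259} \approx -0.003861$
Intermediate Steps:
$K{\left(n \right)} = 1$
$\frac{1}{-260 + K{\left(\frac{50 + 37}{18 - 25} \right)}} = \frac{1}{-260 + 1} = \frac{1}{-259} = - \frac{1}{259}$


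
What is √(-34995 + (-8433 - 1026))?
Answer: I*√44454 ≈ 210.84*I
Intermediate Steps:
√(-34995 + (-8433 - 1026)) = √(-34995 - 9459) = √(-44454) = I*√44454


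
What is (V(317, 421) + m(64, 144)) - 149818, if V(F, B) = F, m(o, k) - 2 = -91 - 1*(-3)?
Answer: -149587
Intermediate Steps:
m(o, k) = -86 (m(o, k) = 2 + (-91 - 1*(-3)) = 2 + (-91 + 3) = 2 - 88 = -86)
(V(317, 421) + m(64, 144)) - 149818 = (317 - 86) - 149818 = 231 - 149818 = -149587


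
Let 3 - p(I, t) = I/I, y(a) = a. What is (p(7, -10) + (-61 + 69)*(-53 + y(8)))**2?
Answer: 128164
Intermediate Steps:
p(I, t) = 2 (p(I, t) = 3 - I/I = 3 - 1*1 = 3 - 1 = 2)
(p(7, -10) + (-61 + 69)*(-53 + y(8)))**2 = (2 + (-61 + 69)*(-53 + 8))**2 = (2 + 8*(-45))**2 = (2 - 360)**2 = (-358)**2 = 128164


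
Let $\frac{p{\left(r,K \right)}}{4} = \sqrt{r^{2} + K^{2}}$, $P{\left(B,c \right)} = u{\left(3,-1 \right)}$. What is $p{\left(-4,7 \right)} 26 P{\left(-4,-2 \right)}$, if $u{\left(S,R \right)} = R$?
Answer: $- 104 \sqrt{65} \approx -838.47$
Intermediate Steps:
$P{\left(B,c \right)} = -1$
$p{\left(r,K \right)} = 4 \sqrt{K^{2} + r^{2}}$ ($p{\left(r,K \right)} = 4 \sqrt{r^{2} + K^{2}} = 4 \sqrt{K^{2} + r^{2}}$)
$p{\left(-4,7 \right)} 26 P{\left(-4,-2 \right)} = 4 \sqrt{7^{2} + \left(-4\right)^{2}} \cdot 26 \left(-1\right) = 4 \sqrt{49 + 16} \cdot 26 \left(-1\right) = 4 \sqrt{65} \cdot 26 \left(-1\right) = 104 \sqrt{65} \left(-1\right) = - 104 \sqrt{65}$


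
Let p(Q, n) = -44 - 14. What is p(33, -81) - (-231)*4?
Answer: 866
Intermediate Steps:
p(Q, n) = -58
p(33, -81) - (-231)*4 = -58 - (-231)*4 = -58 - 1*(-924) = -58 + 924 = 866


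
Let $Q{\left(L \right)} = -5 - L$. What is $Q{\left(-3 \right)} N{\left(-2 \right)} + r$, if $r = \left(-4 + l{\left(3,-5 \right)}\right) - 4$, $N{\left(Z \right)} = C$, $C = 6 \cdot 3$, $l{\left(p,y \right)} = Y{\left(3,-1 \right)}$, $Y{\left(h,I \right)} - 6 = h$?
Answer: $-35$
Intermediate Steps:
$Y{\left(h,I \right)} = 6 + h$
$l{\left(p,y \right)} = 9$ ($l{\left(p,y \right)} = 6 + 3 = 9$)
$C = 18$
$N{\left(Z \right)} = 18$
$r = 1$ ($r = \left(-4 + 9\right) - 4 = 5 - 4 = 1$)
$Q{\left(-3 \right)} N{\left(-2 \right)} + r = \left(-5 - -3\right) 18 + 1 = \left(-5 + 3\right) 18 + 1 = \left(-2\right) 18 + 1 = -36 + 1 = -35$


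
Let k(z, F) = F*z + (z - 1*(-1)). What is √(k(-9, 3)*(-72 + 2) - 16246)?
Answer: 2*I*√3449 ≈ 117.46*I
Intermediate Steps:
k(z, F) = 1 + z + F*z (k(z, F) = F*z + (z + 1) = F*z + (1 + z) = 1 + z + F*z)
√(k(-9, 3)*(-72 + 2) - 16246) = √((1 - 9 + 3*(-9))*(-72 + 2) - 16246) = √((1 - 9 - 27)*(-70) - 16246) = √(-35*(-70) - 16246) = √(2450 - 16246) = √(-13796) = 2*I*√3449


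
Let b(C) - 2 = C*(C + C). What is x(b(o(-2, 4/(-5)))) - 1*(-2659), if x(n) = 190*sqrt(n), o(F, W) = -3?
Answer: 2659 + 380*sqrt(5) ≈ 3508.7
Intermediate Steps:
b(C) = 2 + 2*C**2 (b(C) = 2 + C*(C + C) = 2 + C*(2*C) = 2 + 2*C**2)
x(b(o(-2, 4/(-5)))) - 1*(-2659) = 190*sqrt(2 + 2*(-3)**2) - 1*(-2659) = 190*sqrt(2 + 2*9) + 2659 = 190*sqrt(2 + 18) + 2659 = 190*sqrt(20) + 2659 = 190*(2*sqrt(5)) + 2659 = 380*sqrt(5) + 2659 = 2659 + 380*sqrt(5)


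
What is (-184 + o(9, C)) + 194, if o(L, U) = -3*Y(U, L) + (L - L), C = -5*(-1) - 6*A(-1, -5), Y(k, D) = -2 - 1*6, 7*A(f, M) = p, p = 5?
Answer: 34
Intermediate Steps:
A(f, M) = 5/7 (A(f, M) = (⅐)*5 = 5/7)
Y(k, D) = -8 (Y(k, D) = -2 - 6 = -8)
C = 5/7 (C = -5*(-1) - 6*5/7 = 5 - 1*30/7 = 5 - 30/7 = 5/7 ≈ 0.71429)
o(L, U) = 24 (o(L, U) = -3*(-8) + (L - L) = 24 + 0 = 24)
(-184 + o(9, C)) + 194 = (-184 + 24) + 194 = -160 + 194 = 34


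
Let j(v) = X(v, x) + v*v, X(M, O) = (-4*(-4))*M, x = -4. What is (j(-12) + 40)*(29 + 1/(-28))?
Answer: -1622/7 ≈ -231.71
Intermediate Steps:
X(M, O) = 16*M
j(v) = v² + 16*v (j(v) = 16*v + v*v = 16*v + v² = v² + 16*v)
(j(-12) + 40)*(29 + 1/(-28)) = (-12*(16 - 12) + 40)*(29 + 1/(-28)) = (-12*4 + 40)*(29 - 1/28) = (-48 + 40)*(811/28) = -8*811/28 = -1622/7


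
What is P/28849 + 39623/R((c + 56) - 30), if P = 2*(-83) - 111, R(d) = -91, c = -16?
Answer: -1143109134/2625259 ≈ -435.43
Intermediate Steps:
P = -277 (P = -166 - 111 = -277)
P/28849 + 39623/R((c + 56) - 30) = -277/28849 + 39623/(-91) = -277*1/28849 + 39623*(-1/91) = -277/28849 - 39623/91 = -1143109134/2625259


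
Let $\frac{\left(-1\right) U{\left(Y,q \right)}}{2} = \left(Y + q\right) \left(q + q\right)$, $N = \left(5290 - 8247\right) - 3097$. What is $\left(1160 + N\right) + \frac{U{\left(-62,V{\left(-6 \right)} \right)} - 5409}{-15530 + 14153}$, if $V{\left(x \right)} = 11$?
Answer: $- \frac{2245291}{459} \approx -4891.7$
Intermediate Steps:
$N = -6054$ ($N = -2957 - 3097 = -6054$)
$U{\left(Y,q \right)} = - 4 q \left(Y + q\right)$ ($U{\left(Y,q \right)} = - 2 \left(Y + q\right) \left(q + q\right) = - 2 \left(Y + q\right) 2 q = - 2 \cdot 2 q \left(Y + q\right) = - 4 q \left(Y + q\right)$)
$\left(1160 + N\right) + \frac{U{\left(-62,V{\left(-6 \right)} \right)} - 5409}{-15530 + 14153} = \left(1160 - 6054\right) + \frac{\left(-4\right) 11 \left(-62 + 11\right) - 5409}{-15530 + 14153} = -4894 + \frac{\left(-4\right) 11 \left(-51\right) - 5409}{-1377} = -4894 + \left(2244 - 5409\right) \left(- \frac{1}{1377}\right) = -4894 - - \frac{1055}{459} = -4894 + \frac{1055}{459} = - \frac{2245291}{459}$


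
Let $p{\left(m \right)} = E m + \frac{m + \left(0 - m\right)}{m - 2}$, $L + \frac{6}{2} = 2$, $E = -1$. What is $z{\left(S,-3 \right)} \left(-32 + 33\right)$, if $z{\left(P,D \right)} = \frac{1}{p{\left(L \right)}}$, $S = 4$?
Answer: $1$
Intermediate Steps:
$L = -1$ ($L = -3 + 2 = -1$)
$p{\left(m \right)} = - m$ ($p{\left(m \right)} = - m + \frac{m + \left(0 - m\right)}{m - 2} = - m + \frac{m - m}{-2 + m} = - m + \frac{0}{-2 + m} = - m + 0 = - m$)
$z{\left(P,D \right)} = 1$ ($z{\left(P,D \right)} = \frac{1}{\left(-1\right) \left(-1\right)} = 1^{-1} = 1$)
$z{\left(S,-3 \right)} \left(-32 + 33\right) = 1 \left(-32 + 33\right) = 1 \cdot 1 = 1$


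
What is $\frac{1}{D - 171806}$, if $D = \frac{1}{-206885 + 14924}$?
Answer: $- \frac{191961}{32980051567} \approx -5.8205 \cdot 10^{-6}$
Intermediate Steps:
$D = - \frac{1}{191961}$ ($D = \frac{1}{-191961} = - \frac{1}{191961} \approx -5.2094 \cdot 10^{-6}$)
$\frac{1}{D - 171806} = \frac{1}{- \frac{1}{191961} - 171806} = \frac{1}{- \frac{32980051567}{191961}} = - \frac{191961}{32980051567}$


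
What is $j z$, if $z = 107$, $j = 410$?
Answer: $43870$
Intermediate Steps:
$j z = 410 \cdot 107 = 43870$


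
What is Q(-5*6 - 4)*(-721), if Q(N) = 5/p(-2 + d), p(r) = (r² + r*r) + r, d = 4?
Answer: -721/2 ≈ -360.50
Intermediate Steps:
p(r) = r + 2*r² (p(r) = (r² + r²) + r = 2*r² + r = r + 2*r²)
Q(N) = ½ (Q(N) = 5/(((-2 + 4)*(1 + 2*(-2 + 4)))) = 5/((2*(1 + 2*2))) = 5/((2*(1 + 4))) = 5/((2*5)) = 5/10 = 5*(⅒) = ½)
Q(-5*6 - 4)*(-721) = (½)*(-721) = -721/2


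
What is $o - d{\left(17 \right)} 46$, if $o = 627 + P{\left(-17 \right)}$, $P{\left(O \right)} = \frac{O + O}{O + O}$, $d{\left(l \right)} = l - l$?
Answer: $628$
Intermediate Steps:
$d{\left(l \right)} = 0$
$P{\left(O \right)} = 1$ ($P{\left(O \right)} = \frac{2 O}{2 O} = 2 O \frac{1}{2 O} = 1$)
$o = 628$ ($o = 627 + 1 = 628$)
$o - d{\left(17 \right)} 46 = 628 - 0 \cdot 46 = 628 - 0 = 628 + 0 = 628$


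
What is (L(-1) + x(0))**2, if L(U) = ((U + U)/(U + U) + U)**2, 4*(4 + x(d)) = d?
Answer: 16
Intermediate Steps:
x(d) = -4 + d/4
L(U) = (1 + U)**2 (L(U) = ((2*U)/((2*U)) + U)**2 = ((2*U)*(1/(2*U)) + U)**2 = (1 + U)**2)
(L(-1) + x(0))**2 = ((1 - 1)**2 + (-4 + (1/4)*0))**2 = (0**2 + (-4 + 0))**2 = (0 - 4)**2 = (-4)**2 = 16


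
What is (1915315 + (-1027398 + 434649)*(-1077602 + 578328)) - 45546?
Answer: 295946033995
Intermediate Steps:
(1915315 + (-1027398 + 434649)*(-1077602 + 578328)) - 45546 = (1915315 - 592749*(-499274)) - 45546 = (1915315 + 295944164226) - 45546 = 295946079541 - 45546 = 295946033995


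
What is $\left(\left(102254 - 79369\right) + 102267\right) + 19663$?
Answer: $144815$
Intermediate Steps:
$\left(\left(102254 - 79369\right) + 102267\right) + 19663 = \left(22885 + 102267\right) + 19663 = 125152 + 19663 = 144815$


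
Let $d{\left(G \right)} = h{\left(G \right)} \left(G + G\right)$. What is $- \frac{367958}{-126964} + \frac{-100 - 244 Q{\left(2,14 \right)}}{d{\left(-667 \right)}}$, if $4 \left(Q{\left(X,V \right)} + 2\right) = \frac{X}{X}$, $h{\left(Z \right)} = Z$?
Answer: $\frac{40930306319}{14121221749} \approx 2.8985$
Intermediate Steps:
$Q{\left(X,V \right)} = - \frac{7}{4}$ ($Q{\left(X,V \right)} = -2 + \frac{X \frac{1}{X}}{4} = -2 + \frac{1}{4} \cdot 1 = -2 + \frac{1}{4} = - \frac{7}{4}$)
$d{\left(G \right)} = 2 G^{2}$ ($d{\left(G \right)} = G \left(G + G\right) = G 2 G = 2 G^{2}$)
$- \frac{367958}{-126964} + \frac{-100 - 244 Q{\left(2,14 \right)}}{d{\left(-667 \right)}} = - \frac{367958}{-126964} + \frac{-100 - -427}{2 \left(-667\right)^{2}} = \left(-367958\right) \left(- \frac{1}{126964}\right) + \frac{-100 + 427}{2 \cdot 444889} = \frac{183979}{63482} + \frac{327}{889778} = \frac{40930306319}{14121221749}$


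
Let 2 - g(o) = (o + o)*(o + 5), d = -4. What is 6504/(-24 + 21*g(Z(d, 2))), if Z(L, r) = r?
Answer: -1084/95 ≈ -11.411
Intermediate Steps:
g(o) = 2 - 2*o*(5 + o) (g(o) = 2 - (o + o)*(o + 5) = 2 - 2*o*(5 + o))
6504/(-24 + 21*g(Z(d, 2))) = 6504/(-24 + 21*(2 - 10*2 - 2*2²)) = 6504/(-24 + 21*(2 - 20 - 2*4)) = 6504/(-24 + 21*(2 - 20 - 8)) = 6504/(-24 + 21*(-26)) = 6504/(-24 - 546) = 6504/(-570) = 6504*(-1/570) = -1084/95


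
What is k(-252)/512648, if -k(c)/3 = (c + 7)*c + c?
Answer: -23058/64081 ≈ -0.35983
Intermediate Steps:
k(c) = -3*c - 3*c*(7 + c) (k(c) = -3*((c + 7)*c + c) = -3*((7 + c)*c + c) = -3*(c*(7 + c) + c) = -3*(c + c*(7 + c)) = -3*c - 3*c*(7 + c))
k(-252)/512648 = -3*(-252)*(8 - 252)/512648 = -3*(-252)*(-244)*(1/512648) = -184464*1/512648 = -23058/64081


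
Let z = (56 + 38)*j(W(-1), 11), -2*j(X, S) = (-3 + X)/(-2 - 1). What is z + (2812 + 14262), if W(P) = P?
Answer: 51034/3 ≈ 17011.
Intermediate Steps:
j(X, S) = -½ + X/6 (j(X, S) = -(-3 + X)/(2*(-2 - 1)) = -(-3 + X)/(2*(-3)) = -(-3 + X)*(-1)/(2*3) = -(1 - X/3)/2 = -½ + X/6)
z = -188/3 (z = (56 + 38)*(-½ + (⅙)*(-1)) = 94*(-½ - ⅙) = 94*(-⅔) = -188/3 ≈ -62.667)
z + (2812 + 14262) = -188/3 + (2812 + 14262) = -188/3 + 17074 = 51034/3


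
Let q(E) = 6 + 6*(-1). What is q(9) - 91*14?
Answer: -1274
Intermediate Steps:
q(E) = 0 (q(E) = 6 - 6 = 0)
q(9) - 91*14 = 0 - 91*14 = 0 - 1274 = -1274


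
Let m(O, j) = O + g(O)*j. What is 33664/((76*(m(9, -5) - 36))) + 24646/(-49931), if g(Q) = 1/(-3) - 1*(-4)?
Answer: -165542894/16127713 ≈ -10.264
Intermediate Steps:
g(Q) = 11/3 (g(Q) = -⅓ + 4 = 11/3)
m(O, j) = O + 11*j/3
33664/((76*(m(9, -5) - 36))) + 24646/(-49931) = 33664/((76*((9 + (11/3)*(-5)) - 36))) + 24646/(-49931) = 33664/((76*((9 - 55/3) - 36))) + 24646*(-1/49931) = 33664/((76*(-28/3 - 36))) - 24646/49931 = 33664/((76*(-136/3))) - 24646/49931 = 33664/(-10336/3) - 24646/49931 = 33664*(-3/10336) - 24646/49931 = -3156/323 - 24646/49931 = -165542894/16127713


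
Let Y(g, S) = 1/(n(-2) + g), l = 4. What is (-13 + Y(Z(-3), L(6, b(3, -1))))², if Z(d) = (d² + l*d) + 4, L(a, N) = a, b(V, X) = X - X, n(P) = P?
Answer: 196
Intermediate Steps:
b(V, X) = 0
Z(d) = 4 + d² + 4*d (Z(d) = (d² + 4*d) + 4 = 4 + d² + 4*d)
Y(g, S) = 1/(-2 + g)
(-13 + Y(Z(-3), L(6, b(3, -1))))² = (-13 + 1/(-2 + (4 + (-3)² + 4*(-3))))² = (-13 + 1/(-2 + (4 + 9 - 12)))² = (-13 + 1/(-2 + 1))² = (-13 + 1/(-1))² = (-13 - 1)² = (-14)² = 196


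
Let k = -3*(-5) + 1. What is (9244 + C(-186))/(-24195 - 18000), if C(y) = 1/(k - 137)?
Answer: -372841/1701865 ≈ -0.21908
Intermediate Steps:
k = 16 (k = 15 + 1 = 16)
C(y) = -1/121 (C(y) = 1/(16 - 137) = 1/(-121) = -1/121)
(9244 + C(-186))/(-24195 - 18000) = (9244 - 1/121)/(-24195 - 18000) = (1118523/121)/(-42195) = (1118523/121)*(-1/42195) = -372841/1701865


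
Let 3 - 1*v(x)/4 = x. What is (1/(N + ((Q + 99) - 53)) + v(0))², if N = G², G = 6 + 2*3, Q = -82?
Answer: 1682209/11664 ≈ 144.22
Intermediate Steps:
v(x) = 12 - 4*x
G = 12 (G = 6 + 6 = 12)
N = 144 (N = 12² = 144)
(1/(N + ((Q + 99) - 53)) + v(0))² = (1/(144 + ((-82 + 99) - 53)) + (12 - 4*0))² = (1/(144 + (17 - 53)) + (12 + 0))² = (1/(144 - 36) + 12)² = (1/108 + 12)² = (1297/108)² = 1682209/11664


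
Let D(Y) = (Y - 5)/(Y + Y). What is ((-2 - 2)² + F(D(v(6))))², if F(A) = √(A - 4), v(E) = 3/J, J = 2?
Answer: (96 + I*√186)²/36 ≈ 250.83 + 72.737*I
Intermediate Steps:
v(E) = 3/2
D(Y) = (-5 + Y)/(2*Y) (D(Y) = (-5 + Y)/((2*Y)) = (-5 + Y)*(1/(2*Y)) = (-5 + Y)/(2*Y))
F(A) = √(-4 + A)
((-2 - 2)² + F(D(v(6))))² = ((-2 - 2)² + √(-4 + (-5 + 3/2)/(2*(3/2))))² = ((-4)² + √(-4 + (½)*(⅔)*(-7/2)))² = (16 + √(-4 - 7/6))² = (16 + √(-31/6))² = (16 + I*√186/6)²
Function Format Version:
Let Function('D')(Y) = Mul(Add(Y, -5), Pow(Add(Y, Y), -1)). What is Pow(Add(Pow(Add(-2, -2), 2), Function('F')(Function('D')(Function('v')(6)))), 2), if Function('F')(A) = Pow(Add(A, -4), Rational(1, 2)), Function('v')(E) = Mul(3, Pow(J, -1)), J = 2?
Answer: Mul(Rational(1, 36), Pow(Add(96, Mul(I, Pow(186, Rational(1, 2)))), 2)) ≈ Add(250.83, Mul(72.737, I))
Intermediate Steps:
Function('v')(E) = Rational(3, 2) (Function('v')(E) = Mul(3, Pow(2, -1)) = Mul(3, Rational(1, 2)) = Rational(3, 2))
Function('D')(Y) = Mul(Rational(1, 2), Pow(Y, -1), Add(-5, Y)) (Function('D')(Y) = Mul(Add(-5, Y), Pow(Mul(2, Y), -1)) = Mul(Add(-5, Y), Mul(Rational(1, 2), Pow(Y, -1))) = Mul(Rational(1, 2), Pow(Y, -1), Add(-5, Y)))
Function('F')(A) = Pow(Add(-4, A), Rational(1, 2))
Pow(Add(Pow(Add(-2, -2), 2), Function('F')(Function('D')(Function('v')(6)))), 2) = Pow(Add(Pow(Add(-2, -2), 2), Pow(Add(-4, Mul(Rational(1, 2), Pow(Rational(3, 2), -1), Add(-5, Rational(3, 2)))), Rational(1, 2))), 2) = Pow(Add(Pow(-4, 2), Pow(Add(-4, Mul(Rational(1, 2), Rational(2, 3), Rational(-7, 2))), Rational(1, 2))), 2) = Pow(Add(16, Pow(Add(-4, Rational(-7, 6)), Rational(1, 2))), 2) = Pow(Add(16, Pow(Rational(-31, 6), Rational(1, 2))), 2) = Pow(Add(16, Mul(Rational(1, 6), I, Pow(186, Rational(1, 2)))), 2)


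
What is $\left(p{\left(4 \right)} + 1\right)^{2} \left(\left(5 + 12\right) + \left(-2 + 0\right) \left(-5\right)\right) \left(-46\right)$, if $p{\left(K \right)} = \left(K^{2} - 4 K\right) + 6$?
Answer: $-60858$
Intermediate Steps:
$p{\left(K \right)} = 6 + K^{2} - 4 K$
$\left(p{\left(4 \right)} + 1\right)^{2} \left(\left(5 + 12\right) + \left(-2 + 0\right) \left(-5\right)\right) \left(-46\right) = \left(\left(6 + 4^{2} - 16\right) + 1\right)^{2} \left(\left(5 + 12\right) + \left(-2 + 0\right) \left(-5\right)\right) \left(-46\right) = \left(\left(6 + 16 - 16\right) + 1\right)^{2} \left(17 - -10\right) \left(-46\right) = \left(6 + 1\right)^{2} \left(17 + 10\right) \left(-46\right) = 7^{2} \cdot 27 \left(-46\right) = 49 \cdot 27 \left(-46\right) = 1323 \left(-46\right) = -60858$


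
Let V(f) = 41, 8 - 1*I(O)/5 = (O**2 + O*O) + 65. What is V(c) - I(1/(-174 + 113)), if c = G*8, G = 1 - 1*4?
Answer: 1213056/3721 ≈ 326.00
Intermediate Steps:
G = -3 (G = 1 - 4 = -3)
c = -24 (c = -3*8 = -24)
I(O) = -285 - 10*O**2 (I(O) = 40 - 5*((O**2 + O*O) + 65) = 40 - 5*((O**2 + O**2) + 65) = 40 - 5*(2*O**2 + 65) = 40 - 5*(65 + 2*O**2) = 40 + (-325 - 10*O**2) = -285 - 10*O**2)
V(c) - I(1/(-174 + 113)) = 41 - (-285 - 10/(-174 + 113)**2) = 41 - (-285 - 10*(1/(-61))**2) = 41 - (-285 - 10*(-1/61)**2) = 41 - (-285 - 10*1/3721) = 41 - (-285 - 10/3721) = 41 - 1*(-1060495/3721) = 41 + 1060495/3721 = 1213056/3721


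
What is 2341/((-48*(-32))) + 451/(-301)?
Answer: 11905/462336 ≈ 0.025750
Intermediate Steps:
2341/((-48*(-32))) + 451/(-301) = 2341/1536 + 451*(-1/301) = 2341*(1/1536) - 451/301 = 2341/1536 - 451/301 = 11905/462336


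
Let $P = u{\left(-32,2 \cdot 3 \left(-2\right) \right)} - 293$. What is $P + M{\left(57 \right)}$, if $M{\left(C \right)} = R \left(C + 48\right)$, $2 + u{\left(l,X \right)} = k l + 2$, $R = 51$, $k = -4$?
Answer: $5190$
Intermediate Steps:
$u{\left(l,X \right)} = - 4 l$ ($u{\left(l,X \right)} = -2 - \left(-2 + 4 l\right) = - 4 l$)
$M{\left(C \right)} = 2448 + 51 C$ ($M{\left(C \right)} = 51 \left(C + 48\right) = 51 \left(48 + C\right) = 2448 + 51 C$)
$P = -165$ ($P = \left(-4\right) \left(-32\right) - 293 = 128 - 293 = -165$)
$P + M{\left(57 \right)} = -165 + \left(2448 + 51 \cdot 57\right) = -165 + \left(2448 + 2907\right) = -165 + 5355 = 5190$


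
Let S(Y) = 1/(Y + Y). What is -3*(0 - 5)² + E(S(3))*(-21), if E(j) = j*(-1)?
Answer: -143/2 ≈ -71.500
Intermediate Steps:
S(Y) = 1/(2*Y)
E(j) = -j
-3*(0 - 5)² + E(S(3))*(-21) = -3*(0 - 5)² - 1/(2*3)*(-21) = -3*(-5)² - 1/(2*3)*(-21) = -3*25 - 1*⅙*(-21) = -75 - ⅙*(-21) = -75 + 7/2 = -143/2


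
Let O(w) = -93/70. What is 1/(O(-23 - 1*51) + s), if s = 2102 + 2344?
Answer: 70/311127 ≈ 0.00022499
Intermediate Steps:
O(w) = -93/70 (O(w) = -93*1/70 = -93/70)
s = 4446
1/(O(-23 - 1*51) + s) = 1/(-93/70 + 4446) = 1/(311127/70) = 70/311127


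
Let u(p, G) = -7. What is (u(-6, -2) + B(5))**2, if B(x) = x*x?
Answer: 324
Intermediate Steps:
B(x) = x**2
(u(-6, -2) + B(5))**2 = (-7 + 5**2)**2 = (-7 + 25)**2 = 18**2 = 324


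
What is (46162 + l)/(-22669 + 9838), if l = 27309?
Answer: -73471/12831 ≈ -5.7261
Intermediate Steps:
(46162 + l)/(-22669 + 9838) = (46162 + 27309)/(-22669 + 9838) = 73471/(-12831) = 73471*(-1/12831) = -73471/12831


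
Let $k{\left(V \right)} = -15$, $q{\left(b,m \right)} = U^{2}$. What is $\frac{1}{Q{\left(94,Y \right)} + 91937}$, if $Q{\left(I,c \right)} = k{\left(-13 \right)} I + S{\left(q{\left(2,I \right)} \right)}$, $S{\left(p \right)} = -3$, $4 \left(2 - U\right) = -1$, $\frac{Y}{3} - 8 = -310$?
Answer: $\frac{1}{90524} \approx 1.1047 \cdot 10^{-5}$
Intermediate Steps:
$Y = -906$ ($Y = 24 + 3 \left(-310\right) = 24 - 930 = -906$)
$U = \frac{9}{4}$ ($U = 2 - - \frac{1}{4} = 2 + \frac{1}{4} = \frac{9}{4} \approx 2.25$)
$q{\left(b,m \right)} = \frac{81}{16}$ ($q{\left(b,m \right)} = \left(\frac{9}{4}\right)^{2} = \frac{81}{16}$)
$Q{\left(I,c \right)} = -3 - 15 I$ ($Q{\left(I,c \right)} = - 15 I - 3 = -3 - 15 I$)
$\frac{1}{Q{\left(94,Y \right)} + 91937} = \frac{1}{\left(-3 - 1410\right) + 91937} = \frac{1}{-1413 + 91937} = \frac{1}{90524}$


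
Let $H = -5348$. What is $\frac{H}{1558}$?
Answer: $- \frac{2674}{779} \approx -3.4326$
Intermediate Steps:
$\frac{H}{1558} = - \frac{5348}{1558} = \left(-5348\right) \frac{1}{1558} = - \frac{2674}{779}$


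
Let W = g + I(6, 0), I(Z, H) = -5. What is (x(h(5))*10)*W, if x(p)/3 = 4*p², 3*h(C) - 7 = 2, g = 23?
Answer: 19440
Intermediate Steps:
h(C) = 3 (h(C) = 7/3 + (⅓)*2 = 7/3 + ⅔ = 3)
x(p) = 12*p² (x(p) = 3*(4*p²) = 12*p²)
W = 18 (W = 23 - 5 = 18)
(x(h(5))*10)*W = ((12*3²)*10)*18 = ((12*9)*10)*18 = (108*10)*18 = 1080*18 = 19440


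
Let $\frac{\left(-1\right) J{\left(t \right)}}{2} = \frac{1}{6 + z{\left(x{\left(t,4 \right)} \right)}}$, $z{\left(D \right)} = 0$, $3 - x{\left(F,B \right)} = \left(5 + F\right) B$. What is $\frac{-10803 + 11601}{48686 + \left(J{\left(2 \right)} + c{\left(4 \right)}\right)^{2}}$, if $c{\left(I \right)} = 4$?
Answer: $\frac{7182}{438295} \approx 0.016386$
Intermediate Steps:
$x{\left(F,B \right)} = 3 - B \left(5 + F\right)$ ($x{\left(F,B \right)} = 3 - \left(5 + F\right) B = 3 - B \left(5 + F\right)$)
$J{\left(t \right)} = - \frac{1}{3}$ ($J{\left(t \right)} = - \frac{2}{6 + 0} = - \frac{2}{6} = \left(-2\right) \frac{1}{6} = - \frac{1}{3}$)
$\frac{-10803 + 11601}{48686 + \left(J{\left(2 \right)} + c{\left(4 \right)}\right)^{2}} = \frac{-10803 + 11601}{48686 + \left(- \frac{1}{3} + 4\right)^{2}} = \frac{798}{48686 + \left(\frac{11}{3}\right)^{2}} = \frac{798}{48686 + \frac{121}{9}} = \frac{798}{\frac{438295}{9}} = 798 \cdot \frac{9}{438295} = \frac{7182}{438295}$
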